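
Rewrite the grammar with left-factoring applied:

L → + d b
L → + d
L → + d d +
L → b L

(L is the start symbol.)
L → + d L'
L' → b
L' → ε
L' → d +
L → b L

Left-factoring transforms A → αβ₁ | αβ₂ into A → αA' and A' → β₁ | β₂
(α is the longest common prefix among the alternatives). Repeat until
no nonterminal has two alternatives with a common prefix.

Round 1: L has alternatives sharing prefix '+ d'. Introduce L': L → + d L'
  Add: L' → b
  Add: L' → ε
  Add: L' → d +

No remaining common prefixes — done.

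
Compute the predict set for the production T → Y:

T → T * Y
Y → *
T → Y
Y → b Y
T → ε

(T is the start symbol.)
{ '*', 'b' }

PREDICT(T → Y) = (FIRST(RHS) \ {ε}) ∪ (FOLLOW(T) if ε ∈ FIRST(RHS), i.e. RHS ⇒* ε)
FIRST(Y) = { '*', 'b' }
FIRST(Y) = { '*', 'b' }
ε ∉ FIRST(Y), so FOLLOW(T) is not added.
PREDICT(T → Y) = { '*', 'b' }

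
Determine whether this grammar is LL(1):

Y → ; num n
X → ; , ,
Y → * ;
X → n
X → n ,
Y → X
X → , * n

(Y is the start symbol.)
A grammar is LL(1) if for each non-terminal N with multiple productions, the predict sets of those productions are pairwise disjoint, where PREDICT(N → α) = (FIRST(α) \ {ε}) ∪ (FOLLOW(N) if α ⇒* ε).

Relevant sets:
  FIRST(X) = { ',', ';', 'n' }

For Y:
  PREDICT(Y → ';' num n) = { ';' }
  PREDICT(Y → '*' ';') = { '*' }
  PREDICT(Y → X) = { ',', ';', 'n' }
For X:
  PREDICT(X → ';' ',' ',') = { ';' }
  PREDICT(X → n) = { 'n' }
  PREDICT(X → n ',') = { 'n' }
  PREDICT(X → ',' '*' n) = { ',' }

Conflict found: Predict set conflict for Y: { ';' }
The grammar is NOT LL(1).

Answer: No. Predict set conflict for Y: { ';' }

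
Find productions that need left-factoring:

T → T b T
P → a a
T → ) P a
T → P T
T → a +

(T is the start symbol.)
No, left-factoring is not needed

Left-factoring is needed when two productions for the same non-terminal
share a common prefix on the right-hand side.

Productions for T:
  T → T b T
  T → ) P a
  T → P T
  T → a +

No common prefixes found.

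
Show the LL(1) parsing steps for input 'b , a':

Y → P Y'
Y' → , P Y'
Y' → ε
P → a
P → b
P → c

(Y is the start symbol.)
Stack is shown with the top on the left.

Stack     Input    Action
-------------------------
Y $       b , a $  output Y → P Y'
P Y' $    b , a $  output P → b
b Y' $    b , a $  match 'b'
Y' $      , a $    output Y' → , P Y'
, P Y' $  , a $    match ','
P Y' $    a $      output P → a
a Y' $    a $      match 'a'
Y' $      $        output Y' → ε
$         $        accept

The string is accepted.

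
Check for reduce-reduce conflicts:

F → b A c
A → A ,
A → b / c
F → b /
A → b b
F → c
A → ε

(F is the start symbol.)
A reduce-reduce conflict occurs when an LR(0) state has two complete items [A → α .] and [B → β .] — both call for a reduction, and with no lookahead the parser cannot choose between them.

Augment with F' → F and build the canonical LR(0) collection (I0 = CLOSURE({[F' → . F]}), then GOTO on every symbol after a dot until no new states appear). It has 12 states:
  I0: { [F → . b /], [F → . b A c], [F → . c], [F' → . F] }  — shift
  I1: { [F' → F .] }  — accept
  I2: { [A → . A ,], [A → . b / c], [A → . b b], [A → .], [F → b . /], [F → b . A c] }  — shift, reduce
  I3: { [F → c .] }  — reduce
  I4: { [F → b / .] }  — reduce
  I5: { [A → A . ,], [F → b A . c] }  — shift
  I6: { [A → b . / c], [A → b . b] }  — shift
  I7: { [A → b / . c] }  — shift
  I8: { [A → b b .] }  — reduce
  I9: { [A → b / c .] }  — reduce
  I10: { [A → A , .] }  — reduce
  I11: { [F → b A c .] }  — reduce

No state contains more than one complete item.

Answer: No reduce-reduce conflicts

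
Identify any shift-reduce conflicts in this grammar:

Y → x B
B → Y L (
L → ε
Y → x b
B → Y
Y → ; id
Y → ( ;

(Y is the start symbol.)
A shift-reduce conflict occurs when an LR(0) state has both:
  - a complete (reduce) item [A → α .] (dot at the end), and
  - a shift item [B → β . c γ] (dot before a terminal).

Augment with Y' → Y and build the canonical LR(0) collection (I0 = CLOSURE({[Y' → . Y]}), then GOTO on every symbol after a dot until no new states appear). It has 12 states:
  I0: { [Y → . ( ;], [Y → . ; id], [Y → . x B], [Y → . x b], [Y' → . Y] }  — shift
  I1: { [Y → ( . ;] }  — shift
  I2: { [Y → ; . id] }  — shift
  I3: { [Y' → Y .] }  — accept
  I4: { [B → . Y L (], [B → . Y], [Y → . ( ;], [Y → . ; id], [Y → . x B], [Y → . x b], [Y → x . B], [Y → x . b] }  — shift
  I5: { [Y → x B .] }  — reduce
  I6: { [B → Y . L (], [B → Y .], [L → .] }  — 2 reduces
  I7: { [Y → x b .] }  — reduce
  I8: { [B → Y L . (] }  — shift
  I9: { [B → Y L ( .] }  — reduce
  I10: { [Y → ; id .] }  — reduce
  I11: { [Y → ( ; .] }  — reduce

No state contains both a complete item and a shift item.

Answer: No shift-reduce conflicts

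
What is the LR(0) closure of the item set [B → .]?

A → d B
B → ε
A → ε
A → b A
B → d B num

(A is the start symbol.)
{ [B → .] }

To compute CLOSURE, for each item [A → α.Bβ] where B is a non-terminal, add [B → .γ] for all productions B → γ; repeat for the newly added items until nothing changes.

Start with: [B → .]
The dot is at the end, so nothing is added.

CLOSURE = { [B → .] }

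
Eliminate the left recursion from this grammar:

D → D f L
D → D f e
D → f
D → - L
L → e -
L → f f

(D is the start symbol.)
D → f D'
D → - L D'
D' → f L D'
D' → f e D'
D' → ε
L → e -
L → f f

D is directly left-recursive. The standard transformation for
  A → A α₁ | ... | A α_m | β₁ | ... | β_n
is
  A  → β₁ A' | ... | β_n A'
  A' → α₁ A' | ... | α_m A' | ε

D → f becomes D → f D'
D → - L becomes D → - L D'
D → D f L becomes D' → f L D'
D → D f e becomes D' → f e D'
Add D' → ε

Productions for other non-terminals are unchanged:
  L → e -
  L → f f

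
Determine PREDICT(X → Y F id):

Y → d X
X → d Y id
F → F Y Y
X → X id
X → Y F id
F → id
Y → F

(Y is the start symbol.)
PREDICT(X → Y F id) = (FIRST(RHS) \ {ε}) ∪ (FOLLOW(X) if ε ∈ FIRST(RHS), i.e. RHS ⇒* ε)
FIRST(Y) = { 'd', 'id' }
FIRST(Y F id) = { 'd', 'id' }
ε ∉ FIRST(Y F id), so FOLLOW(X) is not added.
PREDICT(X → Y F id) = { 'd', 'id' }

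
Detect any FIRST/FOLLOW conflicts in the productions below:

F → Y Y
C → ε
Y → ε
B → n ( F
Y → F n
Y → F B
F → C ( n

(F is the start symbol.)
Yes. F → C '(' n with FOLLOW(F) on { '(' }; Y → F n with FOLLOW(Y) on { '(', 'n' }; Y → F B with FOLLOW(Y) on { '(', 'n' }

A FIRST/FOLLOW conflict occurs when a non-terminal N has a nullable alternative N → β (β ⇒* ε) and another alternative N → α with FIRST(α) ∩ FOLLOW(N) ≠ ∅: on such a lookahead the parser cannot decide between expanding α and letting N vanish via β.

Nullable non-terminals: C, F, Y.
FIRST sets used below: FIRST(Y) = { '(', 'n', ε }, FIRST(C) = { ε }, FIRST(F) = { '(', 'n', ε }, FIRST(B) = { 'n' }
C has a nullable alternative but only one production, so nothing to check.

F: nullable alternative(s) F → Y Y; FOLLOW(F) = { $, '(', 'n' }
  F → Y Y: FIRST \ {ε} = { '(', 'n' } — this is the only nullable alternative, skip
  F → C ( n: FIRST \ {ε} = { '(' } — overlaps FOLLOW(F) on { '(' }: CONFLICT

Y: nullable alternative(s) Y → ε; FOLLOW(Y) = { $, '(', 'n' }
  Y → ε: FIRST \ {ε} = { } — this is the only nullable alternative, skip
  Y → F n: FIRST \ {ε} = { '(', 'n' } — overlaps FOLLOW(Y) on { '(', 'n' }: CONFLICT
  Y → F B: FIRST \ {ε} = { '(', 'n' } — overlaps FOLLOW(Y) on { '(', 'n' }: CONFLICT

B has no nullable alternative, so no FIRST/FOLLOW check is needed there.

So the grammar has 3 FIRST/FOLLOW conflicts (marked CONFLICT above).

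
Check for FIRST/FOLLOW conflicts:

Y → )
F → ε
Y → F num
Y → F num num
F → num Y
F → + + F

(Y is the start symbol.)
Yes. F → num Y with FOLLOW(F) on { 'num' }

Nullable non-terminals: F.

F: nullable alternative(s) F → ε; FOLLOW(F) = { 'num' }
  F → ε: FIRST \ {ε} = { } — this is the only nullable alternative, skip
  F → num Y: FIRST \ {ε} = { 'num' } — overlaps FOLLOW(F) on { 'num' }: CONFLICT
  F → + + F: FIRST \ {ε} = { '+' } — disjoint from FOLLOW(F)

Y has no nullable alternative, so no FIRST/FOLLOW check is needed there.

So the grammar has 1 FIRST/FOLLOW conflict (marked CONFLICT above).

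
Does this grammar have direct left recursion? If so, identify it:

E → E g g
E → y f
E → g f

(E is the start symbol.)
Yes, E is left-recursive

Direct left recursion occurs when N → N α for some non-terminal N (the right-hand side begins with the left-hand side itself).

E → E g g: LEFT RECURSIVE (starts with E)
E → y f: starts with y
E → g f: starts with g

The grammar has direct left recursion on: E.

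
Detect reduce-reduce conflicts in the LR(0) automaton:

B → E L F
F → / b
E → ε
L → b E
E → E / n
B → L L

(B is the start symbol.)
A reduce-reduce conflict occurs when an LR(0) state has two complete items [A → α .] and [B → β .] — both call for a reduction, and with no lookahead the parser cannot choose between them.

Augment with B' → B and build the canonical LR(0) collection (I0 = CLOSURE({[B' → . B]}), then GOTO on every symbol after a dot until no new states appear). It has 13 states:
  I0: { [B → . E L F], [B → . L L], [B' → . B], [E → . E / n], [E → .], [L → . b E] }  — shift, reduce
  I1: { [B' → B .] }  — accept
  I2: { [B → E . L F], [E → E . / n], [L → . b E] }  — shift
  I3: { [B → L . L], [L → . b E] }  — shift
  I4: { [E → . E / n], [E → .], [L → b . E] }  — reduce
  I5: { [E → E . / n], [L → b E .] }  — shift, reduce
  I6: { [E → E / . n] }  — shift
  I7: { [E → E / n .] }  — reduce
  I8: { [B → L L .] }  — reduce
  I9: { [B → E L . F], [F → . / b] }  — shift
  I10: { [F → / . b] }  — shift
  I11: { [B → E L F .] }  — reduce
  I12: { [F → / b .] }  — reduce

No state contains more than one complete item.

Answer: No reduce-reduce conflicts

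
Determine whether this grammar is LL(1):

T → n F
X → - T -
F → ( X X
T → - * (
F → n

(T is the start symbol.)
Yes, the grammar is LL(1).

A grammar is LL(1) if for each non-terminal N with multiple productions, the predict sets of those productions are pairwise disjoint, where PREDICT(N → α) = (FIRST(α) \ {ε}) ∪ (FOLLOW(N) if α ⇒* ε).

For T:
  PREDICT(T → n F) = { 'n' }
  PREDICT(T → '-' '*' '(') = { '-' }
For F:
  PREDICT(F → '(' X X) = { '(' }
  PREDICT(F → n) = { 'n' }
X has a single production, so nothing to check there.

All predict sets are disjoint. The grammar IS LL(1).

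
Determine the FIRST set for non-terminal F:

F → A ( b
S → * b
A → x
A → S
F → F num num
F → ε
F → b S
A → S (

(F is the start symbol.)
To compute FIRST(F), examine every production with F on the left-hand side, reading each right-hand side left to right until a non-nullable symbol is reached.

FIRST sets of the other non-terminals involved (by the same procedure, iterated to a fixed point):
  FIRST(A) = { '*', 'x' }

From F → A ( b:
  - A is a non-terminal: add FIRST(A) \ {ε} = { '*', 'x' }
    A is not nullable, so stop
From F → F num num:
  - F is the symbol being defined: contributes nothing new
    F is nullable, so continue to the next symbol
  - num is a terminal: add 'num' and stop
From F → ε:
  - ε-production, so ε ∈ FIRST(F)
From F → b S:
  - b is a terminal: add 'b' and stop

Collecting: FIRST(F) = { '*', 'b', 'num', 'x', ε }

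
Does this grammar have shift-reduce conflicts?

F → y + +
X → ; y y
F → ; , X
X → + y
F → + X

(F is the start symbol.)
No shift-reduce conflicts

A shift-reduce conflict occurs when an LR(0) state has both:
  - a complete (reduce) item [A → α .] (dot at the end), and
  - a shift item [B → β . c γ] (dot before a terminal).

Augment with F' → F and build the canonical LR(0) collection (I0 = CLOSURE({[F' → . F]}), then GOTO on every symbol after a dot until no new states appear). It has 15 states:
  I0: { [F → . + X], [F → . ; , X], [F → . y + +], [F' → . F] }  — shift
  I1: { [F → + . X], [X → . + y], [X → . ; y y] }  — shift
  I2: { [F → ; . , X] }  — shift
  I3: { [F' → F .] }  — accept
  I4: { [F → y . + +] }  — shift
  I5: { [F → y + . +] }  — shift
  I6: { [F → y + + .] }  — reduce
  I7: { [F → ; , . X], [X → . + y], [X → . ; y y] }  — shift
  I8: { [X → + . y] }  — shift
  I9: { [X → ; . y y] }  — shift
  I10: { [F → ; , X .] }  — reduce
  I11: { [X → ; y . y] }  — shift
  I12: { [X → ; y y .] }  — reduce
  I13: { [X → + y .] }  — reduce
  I14: { [F → + X .] }  — reduce

No state contains both a complete item and a shift item.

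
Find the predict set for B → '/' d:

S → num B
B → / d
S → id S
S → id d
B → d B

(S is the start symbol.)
PREDICT(B → '/' d) = (FIRST(RHS) \ {ε}) ∪ (FOLLOW(B) if ε ∈ FIRST(RHS), i.e. RHS ⇒* ε)
FIRST('/' d) = { '/' }
ε ∉ FIRST('/' d), so FOLLOW(B) is not added.
PREDICT(B → '/' d) = { '/' }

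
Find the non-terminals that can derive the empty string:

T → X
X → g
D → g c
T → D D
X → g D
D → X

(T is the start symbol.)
None

A non-terminal is nullable if it can derive ε (the empty string): either it has an ε-production, or it has a production whose right-hand side consists entirely of nullable non-terminals.

There are no ε-productions, so no non-terminal can derive ε.
No non-terminals are nullable.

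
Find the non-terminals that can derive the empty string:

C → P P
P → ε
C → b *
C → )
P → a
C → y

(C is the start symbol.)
{ 'C', 'P' }

A non-terminal is nullable if it can derive ε (the empty string): either it has an ε-production, or it has a production whose right-hand side consists entirely of nullable non-terminals.

ε-productions: P → ε
So P is immediately nullable.
C → P P: every symbol on the right is nullable, so C is nullable too.
Every non-terminal is now nullable.
Nullable = { 'C', 'P' }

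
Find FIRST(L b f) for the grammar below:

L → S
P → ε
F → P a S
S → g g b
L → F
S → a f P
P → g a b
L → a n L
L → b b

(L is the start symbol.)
{ 'a', 'b', 'g' }

FIRST sets of the non-terminals involved (from the grammar, by fixed-point iteration):
  FIRST(L) = { 'a', 'b', 'g' }

To compute FIRST(L b f), process the symbols left to right:
Symbol L is a non-terminal. Add FIRST(L) \ {ε} = { 'a', 'b', 'g' }
L is not nullable (ε ∉ FIRST(L)), so stop here.
FIRST(L b f) = { 'a', 'b', 'g' }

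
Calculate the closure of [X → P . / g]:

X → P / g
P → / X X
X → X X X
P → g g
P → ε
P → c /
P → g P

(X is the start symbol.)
{ [X → P . / g] }

To compute CLOSURE, for each item [A → α.Bβ] where B is a non-terminal, add [B → .γ] for all productions B → γ; repeat for the newly added items until nothing changes.

Start with: [X → P . / g]
The dot precedes the terminal '/', so nothing is added.

CLOSURE = { [X → P . / g] }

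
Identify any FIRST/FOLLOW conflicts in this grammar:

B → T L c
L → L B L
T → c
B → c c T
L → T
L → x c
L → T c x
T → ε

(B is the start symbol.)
Yes. L → L B L with FOLLOW(L) on { 'c', 'x' }; L → x c with FOLLOW(L) on { 'x' }; L → T c x with FOLLOW(L) on { 'c' }; T → c with FOLLOW(T) on { 'c' }

A FIRST/FOLLOW conflict occurs when a non-terminal N has a nullable alternative N → β (β ⇒* ε) and another alternative N → α with FIRST(α) ∩ FOLLOW(N) ≠ ∅: on such a lookahead the parser cannot decide between expanding α and letting N vanish via β.

Nullable non-terminals: L, T.
FIRST sets used below: FIRST(L) = { 'c', 'x', ε }, FIRST(B) = { 'c', 'x' }, FIRST(T) = { 'c', ε }

L: nullable alternative(s) L → T; FOLLOW(L) = { 'c', 'x' }
  L → L B L: FIRST \ {ε} = { 'c', 'x' } — overlaps FOLLOW(L) on { 'c', 'x' }: CONFLICT
  L → T: FIRST \ {ε} = { 'c' } — this is the only nullable alternative, skip
  L → x c: FIRST \ {ε} = { 'x' } — overlaps FOLLOW(L) on { 'x' }: CONFLICT
  L → T c x: FIRST \ {ε} = { 'c' } — overlaps FOLLOW(L) on { 'c' }: CONFLICT

T: nullable alternative(s) T → ε; FOLLOW(T) = { $, 'c', 'x' }
  T → c: FIRST \ {ε} = { 'c' } — overlaps FOLLOW(T) on { 'c' }: CONFLICT
  T → ε: FIRST \ {ε} = { } — this is the only nullable alternative, skip

B has no nullable alternative, so no FIRST/FOLLOW check is needed there.

So the grammar has 4 FIRST/FOLLOW conflicts (marked CONFLICT above).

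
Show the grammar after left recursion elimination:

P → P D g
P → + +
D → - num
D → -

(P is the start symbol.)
P is directly left-recursive. The standard transformation for
  A → A α₁ | ... | A α_m | β₁ | ... | β_n
is
  A  → β₁ A' | ... | β_n A'
  A' → α₁ A' | ... | α_m A' | ε

P → + + becomes P → + + P'
P → P D g becomes P' → D g P'
Add P' → ε

Productions for other non-terminals are unchanged:
  D → - num
  D → -

Resulting grammar:
P → + + P'
P' → D g P'
P' → ε
D → - num
D → -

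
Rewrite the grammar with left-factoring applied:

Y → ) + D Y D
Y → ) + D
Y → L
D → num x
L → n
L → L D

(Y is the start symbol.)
Y → ) + D Y'
Y' → Y D
Y' → ε
Y → L
D → num x
L → n
L → L D

Left-factoring transforms A → αβ₁ | αβ₂ into A → αA' and A' → β₁ | β₂
(α is the longest common prefix among the alternatives). Repeat until
no nonterminal has two alternatives with a common prefix.

Round 1: Y has alternatives sharing prefix ') + D'. Introduce Y': Y → ) + D Y'
  Add: Y' → Y D
  Add: Y' → ε

No remaining common prefixes — done.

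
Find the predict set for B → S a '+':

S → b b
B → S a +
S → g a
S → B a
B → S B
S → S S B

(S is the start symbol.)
PREDICT(B → S a '+') = (FIRST(RHS) \ {ε}) ∪ (FOLLOW(B) if ε ∈ FIRST(RHS), i.e. RHS ⇒* ε)
FIRST(S) = { 'b', 'g' }
FIRST(S a '+') = { 'b', 'g' }
ε ∉ FIRST(S a '+'), so FOLLOW(B) is not added.
PREDICT(B → S a '+') = { 'b', 'g' }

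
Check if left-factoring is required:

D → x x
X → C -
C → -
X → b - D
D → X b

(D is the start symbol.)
No, left-factoring is not needed

Left-factoring is needed when two productions for the same non-terminal
share a common prefix on the right-hand side.

Productions for D:
  D → x x
  D → X b
Productions for X:
  X → C -
  X → b - D

No common prefixes found.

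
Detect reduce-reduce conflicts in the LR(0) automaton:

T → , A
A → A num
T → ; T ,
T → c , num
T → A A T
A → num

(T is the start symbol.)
A reduce-reduce conflict occurs when an LR(0) state has two complete items [A → α .] and [B → β .] — both call for a reduction, and with no lookahead the parser cannot choose between them.

Augment with T' → T and build the canonical LR(0) collection (I0 = CLOSURE({[T' → . T]}), then GOTO on every symbol after a dot until no new states appear). It has 16 states:
  I0: { [A → . A num], [A → . num], [T → . , A], [T → . ; T ,], [T → . A A T], [T → . c , num], [T' → . T] }  — shift
  I1: { [A → . A num], [A → . num], [T → , . A] }  — shift
  I2: { [A → . A num], [A → . num], [T → . , A], [T → . ; T ,], [T → . A A T], [T → . c , num], [T → ; . T ,] }  — shift
  I3: { [A → . A num], [A → . num], [A → A . num], [T → A . A T] }  — shift
  I4: { [T' → T .] }  — accept
  I5: { [T → c . , num] }  — shift
  I6: { [A → num .] }  — reduce
  I7: { [T → c , . num] }  — shift
  I8: { [T → c , num .] }  — reduce
  I9: { [A → . A num], [A → . num], [A → A . num], [T → . , A], [T → . ; T ,], [T → . A A T], [T → . c , num], [T → A A . T] }  — shift
  I10: { [A → A num .], [A → num .] }  — 2 reduces
  I11: { [T → A A T .] }  — reduce
  I12: { [T → ; T . ,] }  — shift
  I13: { [T → ; T , .] }  — reduce
  I14: { [A → A . num], [T → , A .] }  — shift, reduce
  I15: { [A → A num .] }  — reduce

I10 contains complete items [A → A num .], [A → num .] — reduce-reduce conflict.

Answer: Yes — I10: [A → A num .] vs [A → num .]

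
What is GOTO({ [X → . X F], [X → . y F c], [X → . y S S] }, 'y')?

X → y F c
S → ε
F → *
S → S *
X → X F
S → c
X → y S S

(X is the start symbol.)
{ [F → . *], [S → . S *], [S → . c], [S → .], [X → y . F c], [X → y . S S] }

GOTO(I, 'y') = CLOSURE({ [A → αX.β] : [A → α.Xβ] ∈ I, X = 'y' })

Items with dot before 'y', with the dot advanced:
  [X → . y F c] → [X → y . F c]
  [X → . y S S] → [X → y . S S]
Closure of the advanced items:
  [X → y . F c] has the dot before F: add [F → . *]
  [X → y . S S] has the dot before S: add [S → .], [S → . S *], [S → . c]

GOTO = { [F → . *], [S → . S *], [S → . c], [S → .], [X → y . F c], [X → y . S S] }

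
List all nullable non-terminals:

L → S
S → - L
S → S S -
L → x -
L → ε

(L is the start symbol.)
ε-productions: L → ε
So L is immediately nullable.
No further non-terminal can be added: every production for the remaining non-terminals contains a terminal or a non-nullable non-terminal.
Nullable = { 'L' }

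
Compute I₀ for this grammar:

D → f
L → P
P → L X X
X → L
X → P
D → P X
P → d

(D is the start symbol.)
{ [D → . P X], [D → . f], [D' → . D], [L → . P], [P → . L X X], [P → . d] }

First, augment the grammar with D' → D
I₀ = CLOSURE({ [D' → . D] }):
  [D' → . D] has the dot before D: add [D → . f], [D → . P X]
  [D → . P X] has the dot before P: add [P → . L X X], [P → . d]
  [P → . L X X] has the dot before L: add [L → . P]
No further items can be added.

I₀ = { [D → . P X], [D → . f], [D' → . D], [L → . P], [P → . L X X], [P → . d] }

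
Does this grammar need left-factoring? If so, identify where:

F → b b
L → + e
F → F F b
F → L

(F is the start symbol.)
Left-factoring is needed when two productions for the same non-terminal
share a common prefix on the right-hand side.

Productions for F:
  F → b b
  F → F F b
  F → L

No common prefixes found.

Answer: No, left-factoring is not needed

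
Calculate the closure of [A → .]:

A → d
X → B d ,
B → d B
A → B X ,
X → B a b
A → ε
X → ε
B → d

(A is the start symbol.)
Start with: [A → .]
The dot is at the end, so nothing is added.

CLOSURE = { [A → .] }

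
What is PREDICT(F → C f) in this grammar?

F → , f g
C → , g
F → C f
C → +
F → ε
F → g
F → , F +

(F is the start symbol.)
PREDICT(F → C f) = (FIRST(RHS) \ {ε}) ∪ (FOLLOW(F) if ε ∈ FIRST(RHS), i.e. RHS ⇒* ε)
FIRST(C) = { '+', ',' }
FIRST(C f) = { '+', ',' }
ε ∉ FIRST(C f), so FOLLOW(F) is not added.
PREDICT(F → C f) = { '+', ',' }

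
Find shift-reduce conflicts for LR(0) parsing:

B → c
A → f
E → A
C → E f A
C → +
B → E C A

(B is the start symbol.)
No shift-reduce conflicts

Augment with B' → B and build the canonical LR(0) collection (I0 = CLOSURE({[B' → . B]}), then GOTO on every symbol after a dot until no new states appear). It has 12 states:
  I0: { [A → . f], [B → . E C A], [B → . c], [B' → . B], [E → . A] }  — shift
  I1: { [E → A .] }  — reduce
  I2: { [B' → B .] }  — accept
  I3: { [A → . f], [B → E . C A], [C → . +], [C → . E f A], [E → . A] }  — shift
  I4: { [B → c .] }  — reduce
  I5: { [A → f .] }  — reduce
  I6: { [C → + .] }  — reduce
  I7: { [A → . f], [B → E C . A] }  — shift
  I8: { [C → E . f A] }  — shift
  I9: { [A → . f], [C → E f . A] }  — shift
  I10: { [C → E f A .] }  — reduce
  I11: { [B → E C A .] }  — reduce

No state contains both a complete item and a shift item.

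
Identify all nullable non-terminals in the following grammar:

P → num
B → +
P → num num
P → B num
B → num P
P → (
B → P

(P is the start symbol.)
There are no ε-productions, so no non-terminal can derive ε.
No non-terminals are nullable.

Answer: None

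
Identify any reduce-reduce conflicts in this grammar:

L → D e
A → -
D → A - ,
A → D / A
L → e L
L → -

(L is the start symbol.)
A reduce-reduce conflict occurs when an LR(0) state has two complete items [A → α .] and [B → β .] — both call for a reduction, and with no lookahead the parser cannot choose between them.

Augment with L' → L and build the canonical LR(0) collection (I0 = CLOSURE({[L' → . L]}), then GOTO on every symbol after a dot until no new states appear). It has 14 states:
  I0: { [A → . -], [A → . D / A], [D → . A - ,], [L → . -], [L → . D e], [L → . e L], [L' → . L] }  — shift
  I1: { [A → - .], [L → - .] }  — 2 reduces
  I2: { [D → A . - ,] }  — shift
  I3: { [A → D . / A], [L → D . e] }  — shift
  I4: { [L' → L .] }  — accept
  I5: { [A → . -], [A → . D / A], [D → . A - ,], [L → . -], [L → . D e], [L → . e L], [L → e . L] }  — shift
  I6: { [L → e L .] }  — reduce
  I7: { [A → . -], [A → . D / A], [A → D / . A], [D → . A - ,] }  — shift
  I8: { [L → D e .] }  — reduce
  I9: { [A → - .] }  — reduce
  I10: { [A → D / A .], [D → A . - ,] }  — shift, reduce
  I11: { [A → D . / A] }  — shift
  I12: { [D → A - . ,] }  — shift
  I13: { [D → A - , .] }  — reduce

I1 contains complete items [A → - .], [L → - .] — reduce-reduce conflict.

Answer: Yes — I1: [A → - .] vs [L → - .]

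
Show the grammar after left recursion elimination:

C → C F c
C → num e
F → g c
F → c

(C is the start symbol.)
C is directly left-recursive. The standard transformation for
  A → A α₁ | ... | A α_m | β₁ | ... | β_n
is
  A  → β₁ A' | ... | β_n A'
  A' → α₁ A' | ... | α_m A' | ε

C → num e becomes C → num e C'
C → C F c becomes C' → F c C'
Add C' → ε

Productions for other non-terminals are unchanged:
  F → g c
  F → c

Resulting grammar:
C → num e C'
C' → F c C'
C' → ε
F → g c
F → c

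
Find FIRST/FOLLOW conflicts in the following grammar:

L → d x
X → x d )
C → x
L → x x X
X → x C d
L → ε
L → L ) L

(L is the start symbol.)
Nullable non-terminals: L.
FIRST sets used below: FIRST(L) = { ')', 'd', 'x', ε }

L: nullable alternative(s) L → ε; FOLLOW(L) = { $, ')' }
  L → d x: FIRST \ {ε} = { 'd' } — disjoint from FOLLOW(L)
  L → x x X: FIRST \ {ε} = { 'x' } — disjoint from FOLLOW(L)
  L → ε: FIRST \ {ε} = { } — this is the only nullable alternative, skip
  L → L ) L: FIRST \ {ε} = { ')', 'd', 'x' } — overlaps FOLLOW(L) on { ')' }: CONFLICT

C, X have no nullable alternative, so no FIRST/FOLLOW check is needed there.

So the grammar has 1 FIRST/FOLLOW conflict (marked CONFLICT above).

Answer: Yes. L → L ')' L with FOLLOW(L) on { ')' }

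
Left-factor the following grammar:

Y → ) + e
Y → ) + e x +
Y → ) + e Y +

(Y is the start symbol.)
Y → ) + e Y'
Y' → ε
Y' → x +
Y' → Y +

Left-factoring transforms A → αβ₁ | αβ₂ into A → αA' and A' → β₁ | β₂
(α is the longest common prefix among the alternatives). Repeat until
no nonterminal has two alternatives with a common prefix.

Round 1: Y has alternatives sharing prefix ') + e'. Introduce Y': Y → ) + e Y'
  Add: Y' → ε
  Add: Y' → x +
  Add: Y' → Y +

No remaining common prefixes — done.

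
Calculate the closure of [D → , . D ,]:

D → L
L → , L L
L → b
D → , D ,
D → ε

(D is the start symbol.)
To compute CLOSURE, for each item [A → α.Bβ] where B is a non-terminal, add [B → .γ] for all productions B → γ; repeat for the newly added items until nothing changes.

Start with: [D → , . D ,]
  [D → , . D ,] has the dot before D: add [D → . L], [D → . , D ,], [D → .]
  [D → . L] has the dot before L: add [L → . , L L], [L → . b]
No further items can be added.

CLOSURE = { [D → , . D ,], [D → . , D ,], [D → . L], [D → .], [L → . , L L], [L → . b] }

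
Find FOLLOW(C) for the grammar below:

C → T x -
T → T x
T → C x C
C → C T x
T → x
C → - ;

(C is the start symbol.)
{ $, '-', 'x' }

To compute FOLLOW(C), find every occurrence of C on a right-hand side N → α C β: add FIRST(β) \ {ε}, and if β is empty or nullable also add FOLLOW(N). Iterate to a fixed point.

C is the start symbol, so $ ∈ FOLLOW(C).
In T → C x C: C is followed by x C, add FIRST(x C) \ {ε} = { 'x' }
In T → C x C: C is at the end, add FOLLOW(T)
In C → C T x: C is followed by T x, add FIRST(T x) \ {ε} = { '-', 'x' }

The FOLLOW sets referred to above (computed the same way, to a fixed point):
  FOLLOW(T) = { 'x' }

Taking the union: FOLLOW(C) = { $, '-', 'x' }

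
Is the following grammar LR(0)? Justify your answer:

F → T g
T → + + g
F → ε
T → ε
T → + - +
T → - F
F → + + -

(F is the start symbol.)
Augment with F' → F and build the canonical LR(0) collection (I0 = CLOSURE({[F' → . F]}), then GOTO on every symbol after a dot until no new states appear). It has 12 states:
  I0: { [F → . + + -], [F → . T g], [F → .], [F' → . F], [T → . + + g], [T → . + - +], [T → . - F], [T → .] }  — shift, 2 reduces
  I1: { [F → + . + -], [T → + . + g], [T → + . - +] }  — shift
  I2: { [F → . + + -], [F → . T g], [F → .], [T → - . F], [T → . + + g], [T → . + - +], [T → . - F], [T → .] }  — shift, 2 reduces
  I3: { [F' → F .] }  — accept
  I4: { [F → T . g] }  — shift
  I5: { [F → T g .] }  — reduce
  I6: { [T → - F .] }  — reduce
  I7: { [F → + + . -], [T → + + . g] }  — shift
  I8: { [T → + - . +] }  — shift
  I9: { [T → + - + .] }  — reduce
  I10: { [F → + + - .] }  — reduce
  I11: { [T → + + g .] }  — reduce

Conflict in state I0:
  Shift-reduce conflict between [F → .] and [F → . + + -]
So the grammar is NOT LR(0).

Answer: No. Shift-reduce conflict between [F → .] and [F → . + + -]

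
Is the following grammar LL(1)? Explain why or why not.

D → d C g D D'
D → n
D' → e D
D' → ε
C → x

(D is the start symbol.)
Relevant sets:
  FOLLOW(D') = { $, 'e' }

For D:
  PREDICT(D → d C g D D') = { 'd' }
  PREDICT(D → n) = { 'n' }
For D':
  PREDICT(D' → e D) = { 'e' }
  PREDICT(D' → ε) = { $, 'e' }
C has a single production, so nothing to check there.

Conflict found: Predict set conflict for D': { 'e' }
The grammar is NOT LL(1).

Answer: No. Predict set conflict for D': { 'e' }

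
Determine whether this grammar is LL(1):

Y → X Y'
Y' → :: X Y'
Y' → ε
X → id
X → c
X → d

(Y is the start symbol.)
A grammar is LL(1) if for each non-terminal N with multiple productions, the predict sets of those productions are pairwise disjoint, where PREDICT(N → α) = (FIRST(α) \ {ε}) ∪ (FOLLOW(N) if α ⇒* ε).

Relevant sets:
  FOLLOW(Y') = { $ }

For Y':
  PREDICT(Y' → :: X Y') = { '::' }
  PREDICT(Y' → ε) = { $ }
For X:
  PREDICT(X → id) = { 'id' }
  PREDICT(X → c) = { 'c' }
  PREDICT(X → d) = { 'd' }
Y has a single production, so nothing to check there.

All predict sets are disjoint. The grammar IS LL(1).

Answer: Yes, the grammar is LL(1).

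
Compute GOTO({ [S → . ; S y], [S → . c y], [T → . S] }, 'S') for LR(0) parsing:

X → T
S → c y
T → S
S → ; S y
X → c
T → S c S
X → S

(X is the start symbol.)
{ [T → S .] }

GOTO(I, 'S') = CLOSURE({ [A → αX.β] : [A → α.Xβ] ∈ I, X = 'S' })

Items with dot before 'S', with the dot advanced:
  [T → . S] → [T → S .]
Closure adds nothing (no advanced item has the dot before a non-terminal).

GOTO = { [T → S .] }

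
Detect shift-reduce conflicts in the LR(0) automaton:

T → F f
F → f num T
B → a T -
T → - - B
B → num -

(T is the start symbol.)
Augment with T' → T and build the canonical LR(0) collection (I0 = CLOSURE({[T' → . T]}), then GOTO on every symbol after a dot until no new states appear). It has 15 states:
  I0: { [F → . f num T], [T → . - - B], [T → . F f], [T' → . T] }  — shift
  I1: { [T → - . - B] }  — shift
  I2: { [T → F . f] }  — shift
  I3: { [T' → T .] }  — accept
  I4: { [F → f . num T] }  — shift
  I5: { [F → . f num T], [F → f num . T], [T → . - - B], [T → . F f] }  — shift
  I6: { [F → f num T .] }  — reduce
  I7: { [T → F f .] }  — reduce
  I8: { [B → . a T -], [B → . num -], [T → - - . B] }  — shift
  I9: { [T → - - B .] }  — reduce
  I10: { [B → a . T -], [F → . f num T], [T → . - - B], [T → . F f] }  — shift
  I11: { [B → num . -] }  — shift
  I12: { [B → num - .] }  — reduce
  I13: { [B → a T . -] }  — shift
  I14: { [B → a T - .] }  — reduce

No state contains both a complete item and a shift item.

Answer: No shift-reduce conflicts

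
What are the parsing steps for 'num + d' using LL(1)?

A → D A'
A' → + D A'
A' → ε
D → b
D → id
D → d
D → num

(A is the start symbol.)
LL(1) parsing maintains a stack (initially the start symbol over $) and the input. At each step: if the stack top is a terminal, match it against the current input token; if it is a non-terminal N, replace it with the RHS of M[N, lookahead] (the unique production whose predict set contains the lookahead).

Stack is shown with the top on the left.

Stack     Input      Action
---------------------------
A $       num + d $  output A → D A'
D A' $    num + d $  output D → num
num A' $  num + d $  match 'num'
A' $      + d $      output A' → + D A'
+ D A' $  + d $      match '+'
D A' $    d $        output D → d
d A' $    d $        match 'd'
A' $      $          output A' → ε
$         $          accept

The string is accepted.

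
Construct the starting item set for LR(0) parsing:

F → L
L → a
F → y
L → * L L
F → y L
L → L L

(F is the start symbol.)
First, augment the grammar with F' → F
I₀ = CLOSURE({ [F' → . F] }):
  [F' → . F] has the dot before F: add [F → . L], [F → . y], [F → . y L]
  [F → . L] has the dot before L: add [L → . a], [L → . * L L], [L → . L L]
No further items can be added.

I₀ = { [F → . L], [F → . y L], [F → . y], [F' → . F], [L → . * L L], [L → . L L], [L → . a] }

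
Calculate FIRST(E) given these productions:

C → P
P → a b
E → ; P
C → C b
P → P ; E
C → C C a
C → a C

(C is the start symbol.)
{ ';' }

To compute FIRST(E), examine every production with E on the left-hand side, reading each right-hand side left to right until a non-nullable symbol is reached.

From E → ; P:
  - ';' is a terminal: add ';' and stop

Collecting: FIRST(E) = { ';' }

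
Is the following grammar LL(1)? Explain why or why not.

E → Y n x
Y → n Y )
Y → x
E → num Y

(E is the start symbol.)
A grammar is LL(1) if for each non-terminal N with multiple productions, the predict sets of those productions are pairwise disjoint, where PREDICT(N → α) = (FIRST(α) \ {ε}) ∪ (FOLLOW(N) if α ⇒* ε).

Relevant sets:
  FIRST(Y) = { 'n', 'x' }

For E:
  PREDICT(E → Y n x) = { 'n', 'x' }
  PREDICT(E → num Y) = { 'num' }
For Y:
  PREDICT(Y → n Y ')') = { 'n' }
  PREDICT(Y → x) = { 'x' }

All predict sets are disjoint. The grammar IS LL(1).

Answer: Yes, the grammar is LL(1).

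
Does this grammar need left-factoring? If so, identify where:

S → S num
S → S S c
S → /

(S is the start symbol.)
Yes, S has productions with common prefix 'S'

Left-factoring is needed when two productions for the same non-terminal
share a common prefix on the right-hand side.

Productions for S:
  S → S num
  S → S S c
  S → /

Found common prefix 'S' in productions for S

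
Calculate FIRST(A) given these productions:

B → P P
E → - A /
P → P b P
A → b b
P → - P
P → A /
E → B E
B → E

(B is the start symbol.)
{ 'b' }

From A → b b:
  - b is a terminal: add 'b' and stop

Collecting: FIRST(A) = { 'b' }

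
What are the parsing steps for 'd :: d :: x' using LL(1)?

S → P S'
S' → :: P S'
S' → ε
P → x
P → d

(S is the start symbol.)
Stack is shown with the top on the left.

Stack      Input          Action
--------------------------------
S $        d :: d :: x $  output S → P S'
P S' $     d :: d :: x $  output P → d
d S' $     d :: d :: x $  match 'd'
S' $       :: d :: x $    output S' → :: P S'
:: P S' $  :: d :: x $    match '::'
P S' $     d :: x $       output P → d
d S' $     d :: x $       match 'd'
S' $       :: x $         output S' → :: P S'
:: P S' $  :: x $         match '::'
P S' $     x $            output P → x
x S' $     x $            match 'x'
S' $       $              output S' → ε
$          $              accept

The string is accepted.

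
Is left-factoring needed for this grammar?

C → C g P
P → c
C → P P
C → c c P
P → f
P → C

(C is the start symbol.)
No, left-factoring is not needed

Left-factoring is needed when two productions for the same non-terminal
share a common prefix on the right-hand side.

Productions for C:
  C → C g P
  C → P P
  C → c c P
Productions for P:
  P → c
  P → f
  P → C

No common prefixes found.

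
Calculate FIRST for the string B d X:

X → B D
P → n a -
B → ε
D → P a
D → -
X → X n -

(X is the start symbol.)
{ 'd' }

FIRST sets of the non-terminals involved (from the grammar, by fixed-point iteration):
  FIRST(B) = { ε }

To compute FIRST(B d X), process the symbols left to right:
Symbol B is a non-terminal. Add FIRST(B) \ {ε} = { }
B is nullable (ε ∈ FIRST(B)), continue to the next symbol.
Symbol d is a terminal. Add 'd' and stop.
FIRST(B d X) = { 'd' }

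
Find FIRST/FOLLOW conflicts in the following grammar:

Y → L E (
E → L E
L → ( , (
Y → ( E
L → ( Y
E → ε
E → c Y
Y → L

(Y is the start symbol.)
A FIRST/FOLLOW conflict occurs when a non-terminal N has a nullable alternative N → β (β ⇒* ε) and another alternative N → α with FIRST(α) ∩ FOLLOW(N) ≠ ∅: on such a lookahead the parser cannot decide between expanding α and letting N vanish via β.

Nullable non-terminals: E.
FIRST sets used below: FIRST(L) = { '(' }

E: nullable alternative(s) E → ε; FOLLOW(E) = { $, '(', 'c' }
  E → L E: FIRST \ {ε} = { '(' } — overlaps FOLLOW(E) on { '(' }: CONFLICT
  E → ε: FIRST \ {ε} = { } — this is the only nullable alternative, skip
  E → c Y: FIRST \ {ε} = { 'c' } — overlaps FOLLOW(E) on { 'c' }: CONFLICT

L, Y have no nullable alternative, so no FIRST/FOLLOW check is needed there.

So the grammar has 2 FIRST/FOLLOW conflicts (marked CONFLICT above).

Answer: Yes. E → L E with FOLLOW(E) on { '(' }; E → c Y with FOLLOW(E) on { 'c' }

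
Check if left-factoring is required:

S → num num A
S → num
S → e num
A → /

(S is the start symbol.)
Left-factoring is needed when two productions for the same non-terminal
share a common prefix on the right-hand side.

Productions for S:
  S → num num A
  S → num
  S → e num

Found common prefix 'num' in productions for S

Answer: Yes, S has productions with common prefix 'num'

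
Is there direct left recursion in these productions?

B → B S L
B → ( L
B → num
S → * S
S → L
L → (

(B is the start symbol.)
Direct left recursion occurs when N → N α for some non-terminal N (the right-hand side begins with the left-hand side itself).

B → B S L: LEFT RECURSIVE (starts with B)
B → ( L: starts with '('
B → num: starts with num
S → * S: starts with '*'
S → L: starts with L
L → (: starts with '('

The grammar has direct left recursion on: B.

Answer: Yes, B is left-recursive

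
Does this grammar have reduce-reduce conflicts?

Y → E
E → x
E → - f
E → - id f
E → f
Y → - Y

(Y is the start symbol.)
Yes — I7: [E → - f .] vs [E → f .]

A reduce-reduce conflict occurs when an LR(0) state has two complete items [A → α .] and [B → β .] — both call for a reduction, and with no lookahead the parser cannot choose between them.

Augment with Y' → Y and build the canonical LR(0) collection (I0 = CLOSURE({[Y' → . Y]}), then GOTO on every symbol after a dot until no new states appear). It has 10 states:
  I0: { [E → . - f], [E → . - id f], [E → . f], [E → . x], [Y → . - Y], [Y → . E], [Y' → . Y] }  — shift
  I1: { [E → - . f], [E → - . id f], [E → . - f], [E → . - id f], [E → . f], [E → . x], [Y → - . Y], [Y → . - Y], [Y → . E] }  — shift
  I2: { [Y → E .] }  — reduce
  I3: { [Y' → Y .] }  — accept
  I4: { [E → f .] }  — reduce
  I5: { [E → x .] }  — reduce
  I6: { [Y → - Y .] }  — reduce
  I7: { [E → - f .], [E → f .] }  — 2 reduces
  I8: { [E → - id . f] }  — shift
  I9: { [E → - id f .] }  — reduce

I7 contains complete items [E → - f .], [E → f .] — reduce-reduce conflict.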